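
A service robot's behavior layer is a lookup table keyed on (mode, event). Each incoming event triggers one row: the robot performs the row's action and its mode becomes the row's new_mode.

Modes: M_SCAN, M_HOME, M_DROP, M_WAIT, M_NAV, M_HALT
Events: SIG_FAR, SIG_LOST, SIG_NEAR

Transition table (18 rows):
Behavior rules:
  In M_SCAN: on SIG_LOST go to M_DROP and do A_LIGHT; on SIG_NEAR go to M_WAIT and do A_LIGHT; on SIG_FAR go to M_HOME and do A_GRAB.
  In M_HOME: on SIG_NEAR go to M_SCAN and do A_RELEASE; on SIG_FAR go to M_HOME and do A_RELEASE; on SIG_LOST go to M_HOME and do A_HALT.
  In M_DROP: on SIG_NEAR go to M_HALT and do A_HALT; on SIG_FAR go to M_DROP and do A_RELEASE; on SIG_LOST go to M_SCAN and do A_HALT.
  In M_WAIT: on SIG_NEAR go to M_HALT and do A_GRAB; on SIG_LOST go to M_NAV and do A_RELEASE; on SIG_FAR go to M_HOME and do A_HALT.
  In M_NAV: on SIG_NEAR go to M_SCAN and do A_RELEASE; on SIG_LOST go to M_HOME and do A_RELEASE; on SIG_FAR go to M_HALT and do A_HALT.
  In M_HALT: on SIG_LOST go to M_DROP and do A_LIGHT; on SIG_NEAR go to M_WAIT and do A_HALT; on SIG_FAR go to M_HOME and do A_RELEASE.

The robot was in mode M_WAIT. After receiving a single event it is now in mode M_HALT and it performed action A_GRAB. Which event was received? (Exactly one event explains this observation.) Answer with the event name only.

try SIG_FAR: (M_WAIT, SIG_FAR) → (M_HOME, A_HALT)
try SIG_LOST: (M_WAIT, SIG_LOST) → (M_NAV, A_RELEASE)
try SIG_NEAR: (M_WAIT, SIG_NEAR) → (M_HALT, A_GRAB)  ← matches

SIG_NEAR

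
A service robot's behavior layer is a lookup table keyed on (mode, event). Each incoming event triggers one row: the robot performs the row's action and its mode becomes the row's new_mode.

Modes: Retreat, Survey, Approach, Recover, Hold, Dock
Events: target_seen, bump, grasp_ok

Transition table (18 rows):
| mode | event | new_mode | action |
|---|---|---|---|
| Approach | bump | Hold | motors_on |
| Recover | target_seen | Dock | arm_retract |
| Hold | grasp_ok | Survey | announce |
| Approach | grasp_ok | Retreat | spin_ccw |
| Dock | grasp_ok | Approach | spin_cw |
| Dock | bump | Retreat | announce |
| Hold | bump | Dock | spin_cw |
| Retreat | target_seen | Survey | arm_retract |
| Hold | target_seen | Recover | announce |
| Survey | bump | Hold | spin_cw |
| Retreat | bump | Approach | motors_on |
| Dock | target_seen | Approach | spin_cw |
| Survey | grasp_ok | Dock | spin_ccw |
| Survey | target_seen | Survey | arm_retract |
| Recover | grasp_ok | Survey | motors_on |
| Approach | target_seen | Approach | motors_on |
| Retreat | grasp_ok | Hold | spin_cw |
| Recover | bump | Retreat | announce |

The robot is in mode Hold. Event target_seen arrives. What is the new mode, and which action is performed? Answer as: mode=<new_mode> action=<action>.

mode=Recover action=announce

current mode = Hold; filter table to that mode:
  (Hold, grasp_ok) → (Survey, announce)
  (Hold, bump) → (Dock, spin_cw)
  (Hold, target_seen) → (Recover, announce)  ← event matches
event = target_seen selects (Recover, announce)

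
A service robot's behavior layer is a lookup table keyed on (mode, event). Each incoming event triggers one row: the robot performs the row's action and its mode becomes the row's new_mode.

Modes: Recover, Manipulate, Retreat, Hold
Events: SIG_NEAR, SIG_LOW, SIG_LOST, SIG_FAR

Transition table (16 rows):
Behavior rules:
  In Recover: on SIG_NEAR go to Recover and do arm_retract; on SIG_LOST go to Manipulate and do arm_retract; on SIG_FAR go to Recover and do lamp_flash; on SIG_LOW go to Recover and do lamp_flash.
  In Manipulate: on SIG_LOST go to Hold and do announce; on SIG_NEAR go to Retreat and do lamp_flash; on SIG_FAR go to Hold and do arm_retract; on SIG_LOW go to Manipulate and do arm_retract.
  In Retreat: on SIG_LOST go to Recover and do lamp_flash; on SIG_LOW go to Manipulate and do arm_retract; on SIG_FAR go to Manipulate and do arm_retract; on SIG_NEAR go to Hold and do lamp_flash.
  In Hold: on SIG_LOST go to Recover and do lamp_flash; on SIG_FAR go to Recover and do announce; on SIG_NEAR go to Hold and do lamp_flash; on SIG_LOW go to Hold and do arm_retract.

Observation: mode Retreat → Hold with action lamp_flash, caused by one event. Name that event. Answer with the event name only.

SIG_NEAR

try SIG_NEAR: (Retreat, SIG_NEAR) → (Hold, lamp_flash)  ← matches
try SIG_LOW: (Retreat, SIG_LOW) → (Manipulate, arm_retract)
try SIG_LOST: (Retreat, SIG_LOST) → (Recover, lamp_flash)
try SIG_FAR: (Retreat, SIG_FAR) → (Manipulate, arm_retract)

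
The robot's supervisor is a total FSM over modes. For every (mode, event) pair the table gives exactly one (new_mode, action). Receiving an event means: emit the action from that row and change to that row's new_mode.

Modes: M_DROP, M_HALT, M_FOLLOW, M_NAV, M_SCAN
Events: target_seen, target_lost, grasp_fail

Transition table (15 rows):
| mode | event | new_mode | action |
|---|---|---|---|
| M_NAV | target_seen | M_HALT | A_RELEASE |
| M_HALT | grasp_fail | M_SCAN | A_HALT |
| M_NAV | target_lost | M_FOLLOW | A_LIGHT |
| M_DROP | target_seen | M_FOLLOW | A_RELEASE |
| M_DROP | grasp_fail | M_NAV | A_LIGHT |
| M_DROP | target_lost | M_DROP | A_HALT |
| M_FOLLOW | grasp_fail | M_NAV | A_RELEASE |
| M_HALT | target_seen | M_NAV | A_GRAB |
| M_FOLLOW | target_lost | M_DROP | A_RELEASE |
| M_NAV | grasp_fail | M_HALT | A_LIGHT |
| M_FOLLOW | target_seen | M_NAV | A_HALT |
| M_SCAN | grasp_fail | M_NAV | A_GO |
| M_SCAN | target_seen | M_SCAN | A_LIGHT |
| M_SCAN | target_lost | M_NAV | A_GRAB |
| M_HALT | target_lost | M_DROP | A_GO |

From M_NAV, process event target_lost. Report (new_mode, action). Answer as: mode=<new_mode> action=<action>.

mode=M_FOLLOW action=A_LIGHT

current mode = M_NAV; filter table to that mode:
  (M_NAV, target_seen) → (M_HALT, A_RELEASE)
  (M_NAV, target_lost) → (M_FOLLOW, A_LIGHT)  ← event matches
  (M_NAV, grasp_fail) → (M_HALT, A_LIGHT)
event = target_lost selects (M_FOLLOW, A_LIGHT)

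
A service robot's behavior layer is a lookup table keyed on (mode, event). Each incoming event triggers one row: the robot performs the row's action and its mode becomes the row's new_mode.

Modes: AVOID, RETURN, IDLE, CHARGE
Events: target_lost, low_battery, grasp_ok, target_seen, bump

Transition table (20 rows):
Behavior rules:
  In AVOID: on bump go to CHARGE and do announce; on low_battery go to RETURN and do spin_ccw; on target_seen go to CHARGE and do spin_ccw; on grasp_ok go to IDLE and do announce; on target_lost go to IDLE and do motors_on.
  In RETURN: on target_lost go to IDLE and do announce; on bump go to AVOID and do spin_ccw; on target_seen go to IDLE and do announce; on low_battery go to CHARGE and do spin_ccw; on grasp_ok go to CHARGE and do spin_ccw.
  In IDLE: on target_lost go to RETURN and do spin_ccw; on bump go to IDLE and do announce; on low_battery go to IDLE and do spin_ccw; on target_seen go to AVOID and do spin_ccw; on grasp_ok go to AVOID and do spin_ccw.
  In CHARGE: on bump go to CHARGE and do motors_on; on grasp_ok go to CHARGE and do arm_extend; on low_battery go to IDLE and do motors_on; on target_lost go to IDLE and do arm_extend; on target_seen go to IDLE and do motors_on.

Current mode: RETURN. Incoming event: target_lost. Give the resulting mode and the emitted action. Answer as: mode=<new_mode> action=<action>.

mode=IDLE action=announce

current mode = RETURN; filter table to that mode:
  (RETURN, target_lost) → (IDLE, announce)  ← event matches
  (RETURN, bump) → (AVOID, spin_ccw)
  (RETURN, target_seen) → (IDLE, announce)
  (RETURN, low_battery) → (CHARGE, spin_ccw)
  (RETURN, grasp_ok) → (CHARGE, spin_ccw)
event = target_lost selects (IDLE, announce)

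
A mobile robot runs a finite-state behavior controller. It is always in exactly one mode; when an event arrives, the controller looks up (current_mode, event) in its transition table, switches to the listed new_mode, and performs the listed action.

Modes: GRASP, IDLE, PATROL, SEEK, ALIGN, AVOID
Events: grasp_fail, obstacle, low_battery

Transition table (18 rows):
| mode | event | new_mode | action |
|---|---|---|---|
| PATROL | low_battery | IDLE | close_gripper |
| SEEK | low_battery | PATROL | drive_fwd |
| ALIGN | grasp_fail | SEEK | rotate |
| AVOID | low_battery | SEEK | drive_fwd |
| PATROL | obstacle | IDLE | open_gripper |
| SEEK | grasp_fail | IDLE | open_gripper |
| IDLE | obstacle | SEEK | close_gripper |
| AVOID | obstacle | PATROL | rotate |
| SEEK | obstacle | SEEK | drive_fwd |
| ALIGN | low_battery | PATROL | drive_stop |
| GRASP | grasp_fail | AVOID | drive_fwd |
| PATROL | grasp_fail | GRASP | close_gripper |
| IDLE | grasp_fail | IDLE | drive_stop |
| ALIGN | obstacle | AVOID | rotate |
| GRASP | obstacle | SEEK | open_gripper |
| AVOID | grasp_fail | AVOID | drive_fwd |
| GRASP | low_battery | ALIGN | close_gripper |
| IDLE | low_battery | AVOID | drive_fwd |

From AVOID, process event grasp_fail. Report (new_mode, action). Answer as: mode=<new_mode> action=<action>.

mode=AVOID action=drive_fwd

current mode = AVOID; filter table to that mode:
  (AVOID, low_battery) → (SEEK, drive_fwd)
  (AVOID, obstacle) → (PATROL, rotate)
  (AVOID, grasp_fail) → (AVOID, drive_fwd)  ← event matches
event = grasp_fail selects (AVOID, drive_fwd)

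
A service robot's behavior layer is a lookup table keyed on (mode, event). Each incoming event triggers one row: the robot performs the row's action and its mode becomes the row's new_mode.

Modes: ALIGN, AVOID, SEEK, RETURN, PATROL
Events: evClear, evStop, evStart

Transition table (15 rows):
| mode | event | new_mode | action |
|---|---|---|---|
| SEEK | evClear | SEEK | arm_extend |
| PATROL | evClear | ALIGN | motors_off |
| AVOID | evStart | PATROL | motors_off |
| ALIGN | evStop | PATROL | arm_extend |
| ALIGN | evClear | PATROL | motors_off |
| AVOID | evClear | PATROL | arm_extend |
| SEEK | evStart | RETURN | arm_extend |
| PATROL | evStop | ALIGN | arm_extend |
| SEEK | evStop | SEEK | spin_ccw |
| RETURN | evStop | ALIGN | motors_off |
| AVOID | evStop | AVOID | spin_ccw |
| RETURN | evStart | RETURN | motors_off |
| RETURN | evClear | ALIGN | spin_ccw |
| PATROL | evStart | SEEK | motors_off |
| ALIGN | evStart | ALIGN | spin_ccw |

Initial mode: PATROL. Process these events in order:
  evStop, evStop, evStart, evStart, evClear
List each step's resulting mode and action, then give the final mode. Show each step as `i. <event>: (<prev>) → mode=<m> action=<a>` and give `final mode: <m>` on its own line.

1. evStop: (PATROL) → mode=ALIGN action=arm_extend
2. evStop: (ALIGN) → mode=PATROL action=arm_extend
3. evStart: (PATROL) → mode=SEEK action=motors_off
4. evStart: (SEEK) → mode=RETURN action=arm_extend
5. evClear: (RETURN) → mode=ALIGN action=spin_ccw

final mode: ALIGN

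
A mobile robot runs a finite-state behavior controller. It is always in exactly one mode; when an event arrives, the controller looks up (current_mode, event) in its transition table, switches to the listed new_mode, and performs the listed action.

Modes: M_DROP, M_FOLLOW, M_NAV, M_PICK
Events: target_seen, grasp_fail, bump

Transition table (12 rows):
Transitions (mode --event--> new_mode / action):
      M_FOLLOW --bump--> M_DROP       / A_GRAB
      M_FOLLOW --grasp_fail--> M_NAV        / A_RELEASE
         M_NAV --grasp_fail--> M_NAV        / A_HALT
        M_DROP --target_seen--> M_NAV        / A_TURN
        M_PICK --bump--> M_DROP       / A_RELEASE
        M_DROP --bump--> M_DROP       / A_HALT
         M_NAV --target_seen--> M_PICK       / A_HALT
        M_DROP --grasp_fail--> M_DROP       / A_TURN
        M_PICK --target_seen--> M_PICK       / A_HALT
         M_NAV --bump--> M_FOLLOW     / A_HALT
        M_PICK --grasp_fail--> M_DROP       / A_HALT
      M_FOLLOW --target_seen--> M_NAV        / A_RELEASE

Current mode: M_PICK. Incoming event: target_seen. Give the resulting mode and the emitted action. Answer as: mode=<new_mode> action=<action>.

mode=M_PICK action=A_HALT

current mode = M_PICK; filter table to that mode:
  (M_PICK, bump) → (M_DROP, A_RELEASE)
  (M_PICK, target_seen) → (M_PICK, A_HALT)  ← event matches
  (M_PICK, grasp_fail) → (M_DROP, A_HALT)
event = target_seen selects (M_PICK, A_HALT)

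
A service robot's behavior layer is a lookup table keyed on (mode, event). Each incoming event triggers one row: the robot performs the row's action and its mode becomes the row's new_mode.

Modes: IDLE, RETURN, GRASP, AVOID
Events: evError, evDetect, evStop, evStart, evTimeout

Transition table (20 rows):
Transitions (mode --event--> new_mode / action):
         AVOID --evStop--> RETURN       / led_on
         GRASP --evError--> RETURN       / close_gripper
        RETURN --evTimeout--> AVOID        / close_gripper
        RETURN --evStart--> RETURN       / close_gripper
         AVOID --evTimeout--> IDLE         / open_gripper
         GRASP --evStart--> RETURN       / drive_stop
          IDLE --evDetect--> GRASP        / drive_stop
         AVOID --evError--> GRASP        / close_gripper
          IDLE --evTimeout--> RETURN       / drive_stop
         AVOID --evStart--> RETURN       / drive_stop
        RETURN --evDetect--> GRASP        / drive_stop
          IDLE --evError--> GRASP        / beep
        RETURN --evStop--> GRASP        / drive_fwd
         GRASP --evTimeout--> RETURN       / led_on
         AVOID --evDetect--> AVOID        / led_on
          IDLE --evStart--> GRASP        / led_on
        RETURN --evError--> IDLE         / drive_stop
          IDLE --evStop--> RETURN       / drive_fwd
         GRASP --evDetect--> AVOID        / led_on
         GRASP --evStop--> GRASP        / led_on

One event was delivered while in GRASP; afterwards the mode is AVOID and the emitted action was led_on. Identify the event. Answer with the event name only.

evDetect

try evError: (GRASP, evError) → (RETURN, close_gripper)
try evDetect: (GRASP, evDetect) → (AVOID, led_on)  ← matches
try evStop: (GRASP, evStop) → (GRASP, led_on)
try evStart: (GRASP, evStart) → (RETURN, drive_stop)
try evTimeout: (GRASP, evTimeout) → (RETURN, led_on)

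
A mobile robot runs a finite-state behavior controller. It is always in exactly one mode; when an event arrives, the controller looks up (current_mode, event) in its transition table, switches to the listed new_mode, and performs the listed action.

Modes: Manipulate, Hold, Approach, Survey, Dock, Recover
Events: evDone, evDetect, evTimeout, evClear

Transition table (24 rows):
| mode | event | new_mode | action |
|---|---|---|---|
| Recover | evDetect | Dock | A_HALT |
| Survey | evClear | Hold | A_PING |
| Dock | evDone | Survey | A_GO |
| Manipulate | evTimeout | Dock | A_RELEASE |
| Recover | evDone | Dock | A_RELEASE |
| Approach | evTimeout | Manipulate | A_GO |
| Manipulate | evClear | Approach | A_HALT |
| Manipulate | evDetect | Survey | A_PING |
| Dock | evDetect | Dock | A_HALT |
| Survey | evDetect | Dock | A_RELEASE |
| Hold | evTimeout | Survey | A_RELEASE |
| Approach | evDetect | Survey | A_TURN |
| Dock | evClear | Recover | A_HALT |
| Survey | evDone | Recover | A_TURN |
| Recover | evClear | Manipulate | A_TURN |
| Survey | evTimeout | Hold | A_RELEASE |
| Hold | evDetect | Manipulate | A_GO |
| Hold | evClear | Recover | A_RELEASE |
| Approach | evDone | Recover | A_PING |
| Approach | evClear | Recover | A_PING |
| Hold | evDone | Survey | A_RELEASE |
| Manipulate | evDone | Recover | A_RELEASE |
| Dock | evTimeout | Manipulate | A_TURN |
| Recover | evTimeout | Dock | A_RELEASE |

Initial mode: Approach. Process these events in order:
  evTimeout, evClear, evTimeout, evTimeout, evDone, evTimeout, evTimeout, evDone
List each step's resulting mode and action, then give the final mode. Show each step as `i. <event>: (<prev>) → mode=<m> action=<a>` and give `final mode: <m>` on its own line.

final mode: Recover

1. evTimeout: (Approach) → mode=Manipulate action=A_GO
2. evClear: (Manipulate) → mode=Approach action=A_HALT
3. evTimeout: (Approach) → mode=Manipulate action=A_GO
4. evTimeout: (Manipulate) → mode=Dock action=A_RELEASE
5. evDone: (Dock) → mode=Survey action=A_GO
6. evTimeout: (Survey) → mode=Hold action=A_RELEASE
7. evTimeout: (Hold) → mode=Survey action=A_RELEASE
8. evDone: (Survey) → mode=Recover action=A_TURN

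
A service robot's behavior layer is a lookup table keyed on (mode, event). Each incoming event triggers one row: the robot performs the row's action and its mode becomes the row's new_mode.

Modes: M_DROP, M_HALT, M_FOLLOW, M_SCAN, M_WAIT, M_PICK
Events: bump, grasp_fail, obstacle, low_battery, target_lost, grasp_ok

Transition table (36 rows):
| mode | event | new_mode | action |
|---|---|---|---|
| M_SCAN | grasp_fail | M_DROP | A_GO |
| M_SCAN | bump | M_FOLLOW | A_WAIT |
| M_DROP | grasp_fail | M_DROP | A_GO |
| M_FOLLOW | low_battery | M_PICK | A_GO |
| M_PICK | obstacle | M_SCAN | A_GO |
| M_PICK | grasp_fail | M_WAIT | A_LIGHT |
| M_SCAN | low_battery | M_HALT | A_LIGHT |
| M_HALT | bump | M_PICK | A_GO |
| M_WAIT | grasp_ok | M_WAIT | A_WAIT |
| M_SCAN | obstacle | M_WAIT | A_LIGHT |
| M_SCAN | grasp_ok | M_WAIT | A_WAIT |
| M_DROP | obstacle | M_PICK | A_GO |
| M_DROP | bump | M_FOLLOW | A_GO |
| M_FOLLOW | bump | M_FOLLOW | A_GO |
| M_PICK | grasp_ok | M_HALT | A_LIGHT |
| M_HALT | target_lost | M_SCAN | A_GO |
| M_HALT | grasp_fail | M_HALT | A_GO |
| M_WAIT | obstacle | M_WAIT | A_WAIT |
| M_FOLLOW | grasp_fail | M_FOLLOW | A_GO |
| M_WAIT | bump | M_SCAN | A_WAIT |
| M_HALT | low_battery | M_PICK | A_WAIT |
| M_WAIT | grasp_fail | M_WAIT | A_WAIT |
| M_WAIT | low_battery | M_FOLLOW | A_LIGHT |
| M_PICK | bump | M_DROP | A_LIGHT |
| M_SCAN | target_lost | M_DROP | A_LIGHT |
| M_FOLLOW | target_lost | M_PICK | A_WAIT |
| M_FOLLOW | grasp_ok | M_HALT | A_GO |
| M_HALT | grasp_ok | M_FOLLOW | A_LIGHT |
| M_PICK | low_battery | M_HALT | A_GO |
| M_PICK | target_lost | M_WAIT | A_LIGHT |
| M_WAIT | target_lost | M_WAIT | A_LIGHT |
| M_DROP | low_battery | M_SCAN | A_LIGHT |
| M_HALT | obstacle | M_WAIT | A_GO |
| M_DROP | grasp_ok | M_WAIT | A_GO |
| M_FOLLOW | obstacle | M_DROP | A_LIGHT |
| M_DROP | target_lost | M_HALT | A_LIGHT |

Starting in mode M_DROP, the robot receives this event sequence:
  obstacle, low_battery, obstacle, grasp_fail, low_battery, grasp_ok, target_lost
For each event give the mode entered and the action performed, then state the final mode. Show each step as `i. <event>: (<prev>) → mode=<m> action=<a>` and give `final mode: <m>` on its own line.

1. obstacle: (M_DROP) → mode=M_PICK action=A_GO
2. low_battery: (M_PICK) → mode=M_HALT action=A_GO
3. obstacle: (M_HALT) → mode=M_WAIT action=A_GO
4. grasp_fail: (M_WAIT) → mode=M_WAIT action=A_WAIT
5. low_battery: (M_WAIT) → mode=M_FOLLOW action=A_LIGHT
6. grasp_ok: (M_FOLLOW) → mode=M_HALT action=A_GO
7. target_lost: (M_HALT) → mode=M_SCAN action=A_GO

final mode: M_SCAN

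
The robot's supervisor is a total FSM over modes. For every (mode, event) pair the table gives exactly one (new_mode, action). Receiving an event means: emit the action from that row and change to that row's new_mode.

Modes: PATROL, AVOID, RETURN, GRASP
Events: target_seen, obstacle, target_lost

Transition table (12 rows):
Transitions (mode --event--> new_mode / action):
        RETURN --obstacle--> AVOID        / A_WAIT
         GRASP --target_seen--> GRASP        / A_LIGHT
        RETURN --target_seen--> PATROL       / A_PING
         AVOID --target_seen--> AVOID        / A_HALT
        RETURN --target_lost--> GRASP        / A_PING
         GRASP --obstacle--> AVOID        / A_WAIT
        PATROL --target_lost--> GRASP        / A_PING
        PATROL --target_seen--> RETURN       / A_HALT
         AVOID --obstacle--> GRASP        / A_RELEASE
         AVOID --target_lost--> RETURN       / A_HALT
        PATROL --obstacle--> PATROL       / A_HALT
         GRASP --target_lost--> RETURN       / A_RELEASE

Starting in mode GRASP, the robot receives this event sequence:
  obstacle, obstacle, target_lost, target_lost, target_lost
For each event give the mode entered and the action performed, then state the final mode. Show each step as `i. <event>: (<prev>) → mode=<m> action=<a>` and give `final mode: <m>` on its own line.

1. obstacle: (GRASP) → mode=AVOID action=A_WAIT
2. obstacle: (AVOID) → mode=GRASP action=A_RELEASE
3. target_lost: (GRASP) → mode=RETURN action=A_RELEASE
4. target_lost: (RETURN) → mode=GRASP action=A_PING
5. target_lost: (GRASP) → mode=RETURN action=A_RELEASE

final mode: RETURN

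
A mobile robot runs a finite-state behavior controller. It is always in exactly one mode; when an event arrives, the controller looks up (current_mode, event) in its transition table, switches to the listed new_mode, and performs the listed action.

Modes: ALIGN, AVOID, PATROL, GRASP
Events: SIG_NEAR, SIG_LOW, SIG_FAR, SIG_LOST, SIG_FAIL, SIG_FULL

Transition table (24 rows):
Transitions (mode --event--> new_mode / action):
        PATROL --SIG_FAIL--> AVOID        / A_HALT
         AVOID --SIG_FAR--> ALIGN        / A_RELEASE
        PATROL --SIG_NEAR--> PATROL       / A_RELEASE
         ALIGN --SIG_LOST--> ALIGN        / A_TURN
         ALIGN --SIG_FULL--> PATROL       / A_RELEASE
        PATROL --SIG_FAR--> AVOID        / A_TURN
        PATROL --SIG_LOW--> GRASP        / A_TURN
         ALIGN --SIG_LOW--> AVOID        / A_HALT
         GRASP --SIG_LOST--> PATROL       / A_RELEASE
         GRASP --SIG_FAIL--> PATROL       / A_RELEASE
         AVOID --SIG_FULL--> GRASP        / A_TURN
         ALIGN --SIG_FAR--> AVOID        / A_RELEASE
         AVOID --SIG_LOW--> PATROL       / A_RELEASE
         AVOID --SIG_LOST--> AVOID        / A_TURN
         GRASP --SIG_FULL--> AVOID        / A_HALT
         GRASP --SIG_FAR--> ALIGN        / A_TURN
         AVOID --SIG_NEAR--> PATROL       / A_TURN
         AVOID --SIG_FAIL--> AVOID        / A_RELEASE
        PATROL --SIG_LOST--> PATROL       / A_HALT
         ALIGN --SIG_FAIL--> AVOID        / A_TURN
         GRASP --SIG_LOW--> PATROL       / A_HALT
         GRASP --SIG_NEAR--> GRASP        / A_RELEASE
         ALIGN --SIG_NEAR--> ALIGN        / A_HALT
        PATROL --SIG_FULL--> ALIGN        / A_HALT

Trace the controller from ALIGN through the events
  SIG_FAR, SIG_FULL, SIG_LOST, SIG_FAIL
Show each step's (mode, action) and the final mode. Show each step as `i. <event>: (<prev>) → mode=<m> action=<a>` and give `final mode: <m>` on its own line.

1. SIG_FAR: (ALIGN) → mode=AVOID action=A_RELEASE
2. SIG_FULL: (AVOID) → mode=GRASP action=A_TURN
3. SIG_LOST: (GRASP) → mode=PATROL action=A_RELEASE
4. SIG_FAIL: (PATROL) → mode=AVOID action=A_HALT

final mode: AVOID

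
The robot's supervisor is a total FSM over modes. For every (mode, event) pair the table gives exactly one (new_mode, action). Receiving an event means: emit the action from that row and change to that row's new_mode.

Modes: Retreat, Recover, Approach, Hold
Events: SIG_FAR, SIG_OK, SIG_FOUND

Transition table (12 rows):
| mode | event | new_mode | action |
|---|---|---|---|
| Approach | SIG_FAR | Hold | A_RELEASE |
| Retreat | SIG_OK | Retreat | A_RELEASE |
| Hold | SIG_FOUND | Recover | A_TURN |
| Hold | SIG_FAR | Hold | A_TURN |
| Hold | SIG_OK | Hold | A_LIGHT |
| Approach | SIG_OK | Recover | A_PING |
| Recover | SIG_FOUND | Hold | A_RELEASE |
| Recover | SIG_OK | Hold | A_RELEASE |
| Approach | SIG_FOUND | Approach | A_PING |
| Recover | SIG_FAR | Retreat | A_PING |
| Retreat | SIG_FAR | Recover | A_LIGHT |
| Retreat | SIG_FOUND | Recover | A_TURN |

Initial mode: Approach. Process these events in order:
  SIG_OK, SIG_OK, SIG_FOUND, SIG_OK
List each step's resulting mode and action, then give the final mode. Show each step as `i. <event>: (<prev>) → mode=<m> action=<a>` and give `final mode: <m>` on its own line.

1. SIG_OK: (Approach) → mode=Recover action=A_PING
2. SIG_OK: (Recover) → mode=Hold action=A_RELEASE
3. SIG_FOUND: (Hold) → mode=Recover action=A_TURN
4. SIG_OK: (Recover) → mode=Hold action=A_RELEASE

final mode: Hold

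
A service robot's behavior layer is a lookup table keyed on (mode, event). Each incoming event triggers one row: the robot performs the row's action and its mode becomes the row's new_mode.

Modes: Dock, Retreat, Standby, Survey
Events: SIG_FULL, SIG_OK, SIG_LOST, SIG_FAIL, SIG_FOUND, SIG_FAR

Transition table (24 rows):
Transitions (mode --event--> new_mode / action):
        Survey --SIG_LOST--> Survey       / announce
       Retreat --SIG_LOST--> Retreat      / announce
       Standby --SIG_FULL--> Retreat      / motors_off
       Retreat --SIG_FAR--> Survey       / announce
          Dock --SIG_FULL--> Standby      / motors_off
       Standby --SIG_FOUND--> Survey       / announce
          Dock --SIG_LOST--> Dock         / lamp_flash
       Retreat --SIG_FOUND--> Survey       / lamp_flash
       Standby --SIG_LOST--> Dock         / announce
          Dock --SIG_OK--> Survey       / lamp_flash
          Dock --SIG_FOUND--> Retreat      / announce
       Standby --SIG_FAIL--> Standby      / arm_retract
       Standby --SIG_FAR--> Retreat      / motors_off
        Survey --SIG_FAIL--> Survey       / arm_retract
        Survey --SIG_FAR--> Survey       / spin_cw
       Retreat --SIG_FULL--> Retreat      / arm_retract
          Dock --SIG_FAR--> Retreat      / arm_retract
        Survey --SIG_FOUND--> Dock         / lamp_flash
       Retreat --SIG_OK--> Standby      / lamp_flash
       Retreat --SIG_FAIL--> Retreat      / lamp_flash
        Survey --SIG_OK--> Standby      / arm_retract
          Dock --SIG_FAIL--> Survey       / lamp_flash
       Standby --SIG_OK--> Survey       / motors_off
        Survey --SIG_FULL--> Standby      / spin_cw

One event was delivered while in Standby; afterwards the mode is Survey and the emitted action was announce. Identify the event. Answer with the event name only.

SIG_FOUND

try SIG_FULL: (Standby, SIG_FULL) → (Retreat, motors_off)
try SIG_OK: (Standby, SIG_OK) → (Survey, motors_off)
try SIG_LOST: (Standby, SIG_LOST) → (Dock, announce)
try SIG_FAIL: (Standby, SIG_FAIL) → (Standby, arm_retract)
try SIG_FOUND: (Standby, SIG_FOUND) → (Survey, announce)  ← matches
try SIG_FAR: (Standby, SIG_FAR) → (Retreat, motors_off)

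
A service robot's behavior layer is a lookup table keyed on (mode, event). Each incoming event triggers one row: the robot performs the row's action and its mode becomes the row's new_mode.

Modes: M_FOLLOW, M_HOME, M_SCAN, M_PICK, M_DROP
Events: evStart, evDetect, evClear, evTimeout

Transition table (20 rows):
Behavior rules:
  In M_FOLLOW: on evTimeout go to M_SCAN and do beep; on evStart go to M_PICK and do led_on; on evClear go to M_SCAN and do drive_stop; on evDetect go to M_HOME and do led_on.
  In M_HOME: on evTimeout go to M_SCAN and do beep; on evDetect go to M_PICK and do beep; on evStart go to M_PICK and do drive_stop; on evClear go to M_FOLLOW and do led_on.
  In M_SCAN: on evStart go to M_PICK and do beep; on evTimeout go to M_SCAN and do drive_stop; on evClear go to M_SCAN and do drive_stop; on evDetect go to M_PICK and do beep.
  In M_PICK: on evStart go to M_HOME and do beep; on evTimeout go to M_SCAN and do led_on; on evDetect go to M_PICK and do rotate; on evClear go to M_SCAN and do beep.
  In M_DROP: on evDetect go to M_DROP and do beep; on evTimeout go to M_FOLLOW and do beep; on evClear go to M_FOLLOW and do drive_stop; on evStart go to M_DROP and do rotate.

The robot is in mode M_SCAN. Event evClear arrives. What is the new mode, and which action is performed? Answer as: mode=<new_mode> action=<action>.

mode=M_SCAN action=drive_stop

current mode = M_SCAN; filter table to that mode:
  (M_SCAN, evStart) → (M_PICK, beep)
  (M_SCAN, evTimeout) → (M_SCAN, drive_stop)
  (M_SCAN, evClear) → (M_SCAN, drive_stop)  ← event matches
  (M_SCAN, evDetect) → (M_PICK, beep)
event = evClear selects (M_SCAN, drive_stop)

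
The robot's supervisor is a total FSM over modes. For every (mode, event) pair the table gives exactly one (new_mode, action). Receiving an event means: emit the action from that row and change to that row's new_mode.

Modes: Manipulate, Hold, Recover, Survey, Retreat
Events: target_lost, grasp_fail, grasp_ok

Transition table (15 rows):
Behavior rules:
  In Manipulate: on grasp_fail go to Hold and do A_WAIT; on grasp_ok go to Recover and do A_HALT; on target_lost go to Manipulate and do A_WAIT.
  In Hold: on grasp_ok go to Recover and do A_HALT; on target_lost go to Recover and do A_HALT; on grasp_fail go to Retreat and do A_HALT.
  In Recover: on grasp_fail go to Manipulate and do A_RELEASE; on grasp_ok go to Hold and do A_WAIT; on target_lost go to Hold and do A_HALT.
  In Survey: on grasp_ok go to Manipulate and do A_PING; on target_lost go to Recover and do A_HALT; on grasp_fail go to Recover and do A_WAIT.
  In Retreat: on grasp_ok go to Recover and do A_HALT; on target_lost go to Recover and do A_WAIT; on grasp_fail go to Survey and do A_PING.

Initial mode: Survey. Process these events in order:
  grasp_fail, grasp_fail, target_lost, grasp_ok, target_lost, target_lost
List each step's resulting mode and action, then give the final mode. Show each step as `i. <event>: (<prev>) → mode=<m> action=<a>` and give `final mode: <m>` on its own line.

1. grasp_fail: (Survey) → mode=Recover action=A_WAIT
2. grasp_fail: (Recover) → mode=Manipulate action=A_RELEASE
3. target_lost: (Manipulate) → mode=Manipulate action=A_WAIT
4. grasp_ok: (Manipulate) → mode=Recover action=A_HALT
5. target_lost: (Recover) → mode=Hold action=A_HALT
6. target_lost: (Hold) → mode=Recover action=A_HALT

final mode: Recover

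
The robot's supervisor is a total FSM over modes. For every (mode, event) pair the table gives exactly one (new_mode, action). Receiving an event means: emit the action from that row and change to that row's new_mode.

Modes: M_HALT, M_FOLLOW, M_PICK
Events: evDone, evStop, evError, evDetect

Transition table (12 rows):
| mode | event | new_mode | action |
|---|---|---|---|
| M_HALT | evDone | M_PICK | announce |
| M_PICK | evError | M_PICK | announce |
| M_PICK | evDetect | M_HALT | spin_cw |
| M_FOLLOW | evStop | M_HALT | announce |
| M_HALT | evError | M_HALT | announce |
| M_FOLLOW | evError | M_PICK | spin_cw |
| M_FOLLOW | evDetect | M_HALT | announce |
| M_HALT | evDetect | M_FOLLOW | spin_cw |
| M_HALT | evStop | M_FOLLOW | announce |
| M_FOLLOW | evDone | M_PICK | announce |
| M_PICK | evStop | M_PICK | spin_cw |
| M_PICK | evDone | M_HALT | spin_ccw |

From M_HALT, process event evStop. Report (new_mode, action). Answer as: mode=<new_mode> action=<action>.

current mode = M_HALT; filter table to that mode:
  (M_HALT, evDone) → (M_PICK, announce)
  (M_HALT, evError) → (M_HALT, announce)
  (M_HALT, evDetect) → (M_FOLLOW, spin_cw)
  (M_HALT, evStop) → (M_FOLLOW, announce)  ← event matches
event = evStop selects (M_FOLLOW, announce)

mode=M_FOLLOW action=announce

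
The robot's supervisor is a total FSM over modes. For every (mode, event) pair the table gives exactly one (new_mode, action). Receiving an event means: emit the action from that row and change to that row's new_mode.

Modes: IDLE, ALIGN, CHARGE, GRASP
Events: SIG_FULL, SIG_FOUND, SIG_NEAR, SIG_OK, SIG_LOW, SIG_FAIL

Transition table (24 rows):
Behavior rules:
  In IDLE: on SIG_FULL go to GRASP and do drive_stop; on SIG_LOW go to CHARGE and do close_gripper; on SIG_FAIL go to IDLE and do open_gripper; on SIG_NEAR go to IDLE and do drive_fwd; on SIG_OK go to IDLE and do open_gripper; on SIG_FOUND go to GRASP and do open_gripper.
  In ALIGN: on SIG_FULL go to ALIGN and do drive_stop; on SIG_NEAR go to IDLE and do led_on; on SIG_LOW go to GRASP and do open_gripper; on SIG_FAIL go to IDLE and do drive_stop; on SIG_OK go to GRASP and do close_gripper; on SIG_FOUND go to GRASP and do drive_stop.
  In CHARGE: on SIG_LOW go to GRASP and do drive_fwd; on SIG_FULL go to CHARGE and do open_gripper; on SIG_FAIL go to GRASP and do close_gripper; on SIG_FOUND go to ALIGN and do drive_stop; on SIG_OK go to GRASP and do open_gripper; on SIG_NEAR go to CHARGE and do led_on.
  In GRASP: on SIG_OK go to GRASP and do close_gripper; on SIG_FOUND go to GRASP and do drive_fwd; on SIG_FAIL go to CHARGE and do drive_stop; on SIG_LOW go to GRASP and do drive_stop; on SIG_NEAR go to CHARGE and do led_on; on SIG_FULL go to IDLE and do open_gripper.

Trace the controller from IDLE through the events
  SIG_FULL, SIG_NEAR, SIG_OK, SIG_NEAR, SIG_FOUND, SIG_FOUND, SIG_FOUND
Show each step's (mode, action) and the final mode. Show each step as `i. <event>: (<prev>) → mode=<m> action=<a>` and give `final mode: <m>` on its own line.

1. SIG_FULL: (IDLE) → mode=GRASP action=drive_stop
2. SIG_NEAR: (GRASP) → mode=CHARGE action=led_on
3. SIG_OK: (CHARGE) → mode=GRASP action=open_gripper
4. SIG_NEAR: (GRASP) → mode=CHARGE action=led_on
5. SIG_FOUND: (CHARGE) → mode=ALIGN action=drive_stop
6. SIG_FOUND: (ALIGN) → mode=GRASP action=drive_stop
7. SIG_FOUND: (GRASP) → mode=GRASP action=drive_fwd

final mode: GRASP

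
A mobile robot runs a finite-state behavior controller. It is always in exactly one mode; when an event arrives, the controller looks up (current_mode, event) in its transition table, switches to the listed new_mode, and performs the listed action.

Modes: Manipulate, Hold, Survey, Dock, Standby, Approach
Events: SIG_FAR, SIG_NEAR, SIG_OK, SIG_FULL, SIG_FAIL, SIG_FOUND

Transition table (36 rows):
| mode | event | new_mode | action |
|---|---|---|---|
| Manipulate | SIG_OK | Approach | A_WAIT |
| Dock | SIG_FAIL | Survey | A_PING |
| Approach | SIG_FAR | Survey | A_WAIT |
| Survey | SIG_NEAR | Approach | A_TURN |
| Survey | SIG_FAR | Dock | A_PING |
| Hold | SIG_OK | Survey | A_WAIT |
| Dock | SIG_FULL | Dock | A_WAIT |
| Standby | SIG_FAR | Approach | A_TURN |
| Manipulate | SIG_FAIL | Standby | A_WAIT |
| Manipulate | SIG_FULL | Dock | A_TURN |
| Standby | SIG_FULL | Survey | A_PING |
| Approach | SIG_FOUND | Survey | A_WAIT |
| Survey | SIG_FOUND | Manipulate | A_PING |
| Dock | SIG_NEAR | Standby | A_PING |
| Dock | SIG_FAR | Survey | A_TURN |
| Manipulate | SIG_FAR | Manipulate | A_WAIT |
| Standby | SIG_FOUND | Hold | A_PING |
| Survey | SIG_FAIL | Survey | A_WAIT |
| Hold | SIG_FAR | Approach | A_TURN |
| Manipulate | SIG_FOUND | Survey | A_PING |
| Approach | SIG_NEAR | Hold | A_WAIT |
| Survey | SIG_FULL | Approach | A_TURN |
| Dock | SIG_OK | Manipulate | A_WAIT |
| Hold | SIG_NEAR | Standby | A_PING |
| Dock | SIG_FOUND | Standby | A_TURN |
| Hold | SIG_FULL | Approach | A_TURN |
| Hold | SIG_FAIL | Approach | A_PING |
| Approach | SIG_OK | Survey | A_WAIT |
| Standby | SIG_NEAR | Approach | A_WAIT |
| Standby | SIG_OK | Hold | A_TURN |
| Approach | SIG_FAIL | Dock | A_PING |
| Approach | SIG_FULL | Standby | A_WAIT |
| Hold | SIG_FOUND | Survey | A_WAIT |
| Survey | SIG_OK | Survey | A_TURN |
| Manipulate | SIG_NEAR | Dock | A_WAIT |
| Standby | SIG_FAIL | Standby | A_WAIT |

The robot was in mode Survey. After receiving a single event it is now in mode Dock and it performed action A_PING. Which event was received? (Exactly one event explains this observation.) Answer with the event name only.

SIG_FAR

try SIG_FAR: (Survey, SIG_FAR) → (Dock, A_PING)  ← matches
try SIG_NEAR: (Survey, SIG_NEAR) → (Approach, A_TURN)
try SIG_OK: (Survey, SIG_OK) → (Survey, A_TURN)
try SIG_FULL: (Survey, SIG_FULL) → (Approach, A_TURN)
try SIG_FAIL: (Survey, SIG_FAIL) → (Survey, A_WAIT)
try SIG_FOUND: (Survey, SIG_FOUND) → (Manipulate, A_PING)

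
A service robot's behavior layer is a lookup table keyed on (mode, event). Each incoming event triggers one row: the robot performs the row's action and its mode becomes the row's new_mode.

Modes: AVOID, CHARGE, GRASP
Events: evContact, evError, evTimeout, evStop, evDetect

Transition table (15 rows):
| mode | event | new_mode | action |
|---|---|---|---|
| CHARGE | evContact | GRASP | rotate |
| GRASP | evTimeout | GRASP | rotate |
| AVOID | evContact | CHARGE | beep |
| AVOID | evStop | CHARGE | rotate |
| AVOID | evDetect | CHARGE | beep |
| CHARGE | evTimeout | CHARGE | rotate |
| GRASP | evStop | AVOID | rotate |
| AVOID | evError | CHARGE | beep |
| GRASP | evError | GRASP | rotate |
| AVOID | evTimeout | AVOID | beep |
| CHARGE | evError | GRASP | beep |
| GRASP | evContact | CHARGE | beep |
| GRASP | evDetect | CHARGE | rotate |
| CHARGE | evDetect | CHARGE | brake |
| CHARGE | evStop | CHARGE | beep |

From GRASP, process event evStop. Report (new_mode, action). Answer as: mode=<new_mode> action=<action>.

current mode = GRASP; filter table to that mode:
  (GRASP, evTimeout) → (GRASP, rotate)
  (GRASP, evStop) → (AVOID, rotate)  ← event matches
  (GRASP, evError) → (GRASP, rotate)
  (GRASP, evContact) → (CHARGE, beep)
  (GRASP, evDetect) → (CHARGE, rotate)
event = evStop selects (AVOID, rotate)

mode=AVOID action=rotate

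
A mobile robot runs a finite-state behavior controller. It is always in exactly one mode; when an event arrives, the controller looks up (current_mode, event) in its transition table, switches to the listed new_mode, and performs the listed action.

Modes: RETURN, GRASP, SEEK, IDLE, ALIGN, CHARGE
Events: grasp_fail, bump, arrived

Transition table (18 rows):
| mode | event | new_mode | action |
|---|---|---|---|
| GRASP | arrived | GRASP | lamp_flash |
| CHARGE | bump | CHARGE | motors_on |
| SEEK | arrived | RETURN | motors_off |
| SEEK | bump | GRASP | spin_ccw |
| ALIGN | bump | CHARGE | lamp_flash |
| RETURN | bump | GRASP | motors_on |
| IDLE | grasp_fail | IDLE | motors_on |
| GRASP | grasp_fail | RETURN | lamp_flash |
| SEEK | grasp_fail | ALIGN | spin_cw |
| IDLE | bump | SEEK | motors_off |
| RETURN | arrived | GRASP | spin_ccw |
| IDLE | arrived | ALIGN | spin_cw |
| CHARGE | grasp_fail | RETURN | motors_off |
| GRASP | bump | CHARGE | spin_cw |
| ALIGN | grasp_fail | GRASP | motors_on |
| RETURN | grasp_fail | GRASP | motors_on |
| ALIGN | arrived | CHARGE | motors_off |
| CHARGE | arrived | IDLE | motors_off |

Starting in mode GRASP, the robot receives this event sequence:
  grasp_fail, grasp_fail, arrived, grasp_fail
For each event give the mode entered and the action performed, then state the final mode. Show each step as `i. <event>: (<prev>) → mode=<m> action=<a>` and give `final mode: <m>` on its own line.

1. grasp_fail: (GRASP) → mode=RETURN action=lamp_flash
2. grasp_fail: (RETURN) → mode=GRASP action=motors_on
3. arrived: (GRASP) → mode=GRASP action=lamp_flash
4. grasp_fail: (GRASP) → mode=RETURN action=lamp_flash

final mode: RETURN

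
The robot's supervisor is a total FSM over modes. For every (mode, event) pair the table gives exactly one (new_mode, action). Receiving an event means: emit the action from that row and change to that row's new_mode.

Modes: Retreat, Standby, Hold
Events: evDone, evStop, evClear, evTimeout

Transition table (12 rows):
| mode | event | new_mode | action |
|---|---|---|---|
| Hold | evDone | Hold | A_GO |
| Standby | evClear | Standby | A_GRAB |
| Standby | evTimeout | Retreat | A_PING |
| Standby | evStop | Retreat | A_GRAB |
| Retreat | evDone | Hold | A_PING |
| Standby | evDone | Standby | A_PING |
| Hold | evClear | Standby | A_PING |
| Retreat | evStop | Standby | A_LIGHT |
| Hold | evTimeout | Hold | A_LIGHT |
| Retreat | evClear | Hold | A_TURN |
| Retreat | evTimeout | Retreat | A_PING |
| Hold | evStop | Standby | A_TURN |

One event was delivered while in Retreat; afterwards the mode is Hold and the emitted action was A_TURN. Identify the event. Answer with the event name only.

try evDone: (Retreat, evDone) → (Hold, A_PING)
try evStop: (Retreat, evStop) → (Standby, A_LIGHT)
try evClear: (Retreat, evClear) → (Hold, A_TURN)  ← matches
try evTimeout: (Retreat, evTimeout) → (Retreat, A_PING)

evClear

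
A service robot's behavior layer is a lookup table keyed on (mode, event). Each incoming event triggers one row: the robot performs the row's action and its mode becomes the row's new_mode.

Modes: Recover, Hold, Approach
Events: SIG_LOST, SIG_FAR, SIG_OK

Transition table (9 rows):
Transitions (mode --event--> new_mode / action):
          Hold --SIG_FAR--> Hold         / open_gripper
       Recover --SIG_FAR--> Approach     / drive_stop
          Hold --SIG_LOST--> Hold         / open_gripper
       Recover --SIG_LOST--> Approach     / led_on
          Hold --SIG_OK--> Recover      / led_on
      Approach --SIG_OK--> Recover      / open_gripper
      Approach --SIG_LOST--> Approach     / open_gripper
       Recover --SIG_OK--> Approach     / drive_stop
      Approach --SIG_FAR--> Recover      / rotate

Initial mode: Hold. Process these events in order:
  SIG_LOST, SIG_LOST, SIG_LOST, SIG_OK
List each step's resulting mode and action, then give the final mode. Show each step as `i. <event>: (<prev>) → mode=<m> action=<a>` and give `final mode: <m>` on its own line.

1. SIG_LOST: (Hold) → mode=Hold action=open_gripper
2. SIG_LOST: (Hold) → mode=Hold action=open_gripper
3. SIG_LOST: (Hold) → mode=Hold action=open_gripper
4. SIG_OK: (Hold) → mode=Recover action=led_on

final mode: Recover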